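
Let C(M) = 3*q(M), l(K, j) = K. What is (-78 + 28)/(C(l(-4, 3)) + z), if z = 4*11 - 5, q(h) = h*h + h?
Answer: -⅔ ≈ -0.66667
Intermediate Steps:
q(h) = h + h² (q(h) = h² + h = h + h²)
C(M) = 3*M*(1 + M) (C(M) = 3*(M*(1 + M)) = 3*M*(1 + M))
z = 39 (z = 44 - 5 = 39)
(-78 + 28)/(C(l(-4, 3)) + z) = (-78 + 28)/(3*(-4)*(1 - 4) + 39) = -50/(3*(-4)*(-3) + 39) = -50/(36 + 39) = -50/75 = -50*1/75 = -⅔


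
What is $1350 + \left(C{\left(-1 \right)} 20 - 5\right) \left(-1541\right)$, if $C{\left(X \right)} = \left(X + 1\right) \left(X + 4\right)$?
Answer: $9055$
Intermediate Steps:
$C{\left(X \right)} = \left(1 + X\right) \left(4 + X\right)$
$1350 + \left(C{\left(-1 \right)} 20 - 5\right) \left(-1541\right) = 1350 + \left(\left(4 + \left(-1\right)^{2} + 5 \left(-1\right)\right) 20 - 5\right) \left(-1541\right) = 1350 + \left(\left(4 + 1 - 5\right) 20 - 5\right) \left(-1541\right) = 1350 + \left(0 \cdot 20 - 5\right) \left(-1541\right) = 1350 + \left(0 - 5\right) \left(-1541\right) = 1350 - -7705 = 1350 + 7705 = 9055$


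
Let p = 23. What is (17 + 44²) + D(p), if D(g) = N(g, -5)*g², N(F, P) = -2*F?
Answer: -22381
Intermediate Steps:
D(g) = -2*g³ (D(g) = (-2*g)*g² = -2*g³)
(17 + 44²) + D(p) = (17 + 44²) - 2*23³ = (17 + 1936) - 2*12167 = 1953 - 24334 = -22381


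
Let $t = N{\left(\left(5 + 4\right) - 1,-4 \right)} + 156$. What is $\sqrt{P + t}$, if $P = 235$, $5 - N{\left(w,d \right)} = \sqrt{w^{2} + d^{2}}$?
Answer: $2 \sqrt{99 - \sqrt{5}} \approx 19.674$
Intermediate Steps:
$N{\left(w,d \right)} = 5 - \sqrt{d^{2} + w^{2}}$ ($N{\left(w,d \right)} = 5 - \sqrt{w^{2} + d^{2}} = 5 - \sqrt{d^{2} + w^{2}}$)
$t = 161 - 4 \sqrt{5}$ ($t = \left(5 - \sqrt{\left(-4\right)^{2} + \left(\left(5 + 4\right) - 1\right)^{2}}\right) + 156 = \left(5 - \sqrt{16 + \left(9 - 1\right)^{2}}\right) + 156 = \left(5 - \sqrt{16 + 8^{2}}\right) + 156 = \left(5 - \sqrt{16 + 64}\right) + 156 = \left(5 - \sqrt{80}\right) + 156 = \left(5 - 4 \sqrt{5}\right) + 156 = 161 - 4 \sqrt{5} \approx 152.06$)
$\sqrt{P + t} = \sqrt{235 + \left(161 - 4 \sqrt{5}\right)} = \sqrt{396 - 4 \sqrt{5}}$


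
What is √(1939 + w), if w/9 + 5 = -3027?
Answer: I*√25349 ≈ 159.21*I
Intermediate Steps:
w = -27288 (w = -45 + 9*(-3027) = -45 - 27243 = -27288)
√(1939 + w) = √(1939 - 27288) = √(-25349) = I*√25349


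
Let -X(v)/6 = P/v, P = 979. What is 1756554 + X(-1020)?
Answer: 298615159/170 ≈ 1.7566e+6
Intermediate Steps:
X(v) = -5874/v
1756554 + X(-1020) = 1756554 - 5874/(-1020) = 1756554 - 5874*(-1/1020) = 1756554 + 979/170 = 298615159/170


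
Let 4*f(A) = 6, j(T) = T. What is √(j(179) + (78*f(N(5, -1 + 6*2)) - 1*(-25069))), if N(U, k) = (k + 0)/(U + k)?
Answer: √25365 ≈ 159.26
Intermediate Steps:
N(U, k) = k/(U + k)
f(A) = 3/2 (f(A) = (¼)*6 = 3/2)
√(j(179) + (78*f(N(5, -1 + 6*2)) - 1*(-25069))) = √(179 + (78*(3/2) - 1*(-25069))) = √(179 + (117 + 25069)) = √(179 + 25186) = √25365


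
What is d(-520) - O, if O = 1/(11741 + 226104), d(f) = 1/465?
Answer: 47476/22119585 ≈ 0.0021463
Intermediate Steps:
d(f) = 1/465
O = 1/237845 ≈ 4.2044e-6
d(-520) - O = 1/465 - 1*1/237845 = 1/465 - 1/237845 = 47476/22119585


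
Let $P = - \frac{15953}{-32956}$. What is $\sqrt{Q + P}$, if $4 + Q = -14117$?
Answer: $\frac{i \sqrt{78246240853}}{2354} \approx 118.83 i$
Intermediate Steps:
$Q = -14121$ ($Q = -4 - 14117 = -14121$)
$P = \frac{2279}{4708}$ ($P = \left(-15953\right) \left(- \frac{1}{32956}\right) = \frac{2279}{4708} \approx 0.48407$)
$\sqrt{Q + P} = \sqrt{-14121 + \frac{2279}{4708}} = \sqrt{- \frac{66479389}{4708}} = \frac{i \sqrt{78246240853}}{2354}$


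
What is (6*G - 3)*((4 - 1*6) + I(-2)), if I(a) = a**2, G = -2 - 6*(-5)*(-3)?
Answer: -1110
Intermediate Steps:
G = -92 (G = -2 - (-30)*(-3) = -2 - 1*90 = -2 - 90 = -92)
(6*G - 3)*((4 - 1*6) + I(-2)) = (6*(-92) - 3)*((4 - 1*6) + (-2)**2) = (-552 - 3)*((4 - 6) + 4) = -555*(-2 + 4) = -555*2 = -1110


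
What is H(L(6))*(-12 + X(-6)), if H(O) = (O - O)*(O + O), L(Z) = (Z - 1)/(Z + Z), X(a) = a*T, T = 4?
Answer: 0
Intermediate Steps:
X(a) = 4*a (X(a) = a*4 = 4*a)
L(Z) = (-1 + Z)/(2*Z) (L(Z) = (-1 + Z)/((2*Z)) = (-1 + Z)*(1/(2*Z)) = (-1 + Z)/(2*Z))
H(O) = 0 (H(O) = 0*(2*O) = 0)
H(L(6))*(-12 + X(-6)) = 0*(-12 + 4*(-6)) = 0*(-12 - 24) = 0*(-36) = 0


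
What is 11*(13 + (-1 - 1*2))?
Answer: 110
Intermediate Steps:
11*(13 + (-1 - 1*2)) = 11*(13 + (-1 - 2)) = 11*(13 - 3) = 11*10 = 110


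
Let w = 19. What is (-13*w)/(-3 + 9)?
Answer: -247/6 ≈ -41.167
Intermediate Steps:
(-13*w)/(-3 + 9) = (-13*19)/(-3 + 9) = -247/6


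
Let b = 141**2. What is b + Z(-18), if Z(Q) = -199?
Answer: 19682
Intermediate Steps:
b = 19881
b + Z(-18) = 19881 - 199 = 19682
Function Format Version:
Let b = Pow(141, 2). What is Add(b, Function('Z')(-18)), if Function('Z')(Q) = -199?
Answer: 19682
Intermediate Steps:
b = 19881
Add(b, Function('Z')(-18)) = Add(19881, -199) = 19682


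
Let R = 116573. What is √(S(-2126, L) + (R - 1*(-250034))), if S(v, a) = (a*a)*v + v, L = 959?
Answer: 5*I*√78195093 ≈ 44214.0*I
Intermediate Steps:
S(v, a) = v + v*a² (S(v, a) = a²*v + v = v*a² + v = v + v*a²)
√(S(-2126, L) + (R - 1*(-250034))) = √(-2126*(1 + 959²) + (116573 - 1*(-250034))) = √(-2126*(1 + 919681) + (116573 + 250034)) = √(-2126*919682 + 366607) = √(-1955243932 + 366607) = √(-1954877325) = 5*I*√78195093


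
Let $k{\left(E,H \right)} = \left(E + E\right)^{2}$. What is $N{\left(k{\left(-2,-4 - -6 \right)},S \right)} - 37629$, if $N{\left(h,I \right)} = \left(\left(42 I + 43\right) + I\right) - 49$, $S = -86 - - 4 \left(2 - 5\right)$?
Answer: $-41849$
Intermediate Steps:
$k{\left(E,H \right)} = 4 E^{2}$ ($k{\left(E,H \right)} = \left(2 E\right)^{2} = 4 E^{2}$)
$S = -98$ ($S = -86 - \left(-4\right) \left(-3\right) = -86 - 12 = -98$)
$N{\left(h,I \right)} = -6 + 43 I$ ($N{\left(h,I \right)} = \left(\left(43 + 42 I\right) + I\right) - 49 = \left(43 + 43 I\right) - 49 = -6 + 43 I$)
$N{\left(k{\left(-2,-4 - -6 \right)},S \right)} - 37629 = \left(-6 + 43 \left(-98\right)\right) - 37629 = \left(-6 - 4214\right) - 37629 = -4220 - 37629 = -41849$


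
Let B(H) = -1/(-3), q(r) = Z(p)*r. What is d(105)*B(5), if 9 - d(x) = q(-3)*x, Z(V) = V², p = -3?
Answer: 948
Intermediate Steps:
q(r) = 9*r (q(r) = (-3)²*r = 9*r)
d(x) = 9 + 27*x (d(x) = 9 - 9*(-3)*x = 9 - (-27)*x = 9 + 27*x)
B(H) = ⅓ (B(H) = -1*(-⅓) = ⅓)
d(105)*B(5) = (9 + 27*105)*(⅓) = (9 + 2835)*(⅓) = 2844*(⅓) = 948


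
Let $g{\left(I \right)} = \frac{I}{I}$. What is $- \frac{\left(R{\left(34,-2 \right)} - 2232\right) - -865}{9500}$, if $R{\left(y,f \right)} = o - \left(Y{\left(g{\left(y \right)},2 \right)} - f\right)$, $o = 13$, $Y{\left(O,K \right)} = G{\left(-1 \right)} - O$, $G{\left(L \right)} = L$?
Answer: $\frac{677}{4750} \approx 0.14253$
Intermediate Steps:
$g{\left(I \right)} = 1$
$Y{\left(O,K \right)} = -1 - O$
$R{\left(y,f \right)} = 15 + f$ ($R{\left(y,f \right)} = 13 - \left(\left(-1 - 1\right) - f\right) = 13 - \left(-2 - f\right) = 13 + \left(2 + f\right) = 15 + f$)
$- \frac{\left(R{\left(34,-2 \right)} - 2232\right) - -865}{9500} = - \frac{\left(\left(15 - 2\right) - 2232\right) - -865}{9500} = - \frac{\left(13 - 2232\right) + 865}{9500} = - \frac{-2219 + 865}{9500} = - \frac{-1354}{9500} = \left(-1\right) \left(- \frac{677}{4750}\right) = \frac{677}{4750}$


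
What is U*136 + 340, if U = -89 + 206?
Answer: 16252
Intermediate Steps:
U = 117
U*136 + 340 = 117*136 + 340 = 15912 + 340 = 16252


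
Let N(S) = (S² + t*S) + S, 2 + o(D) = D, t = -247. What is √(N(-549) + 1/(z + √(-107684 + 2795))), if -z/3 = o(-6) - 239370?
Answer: √((313433174971 + 436455*I*√104889)/(718134 + I*√104889)) ≈ 660.65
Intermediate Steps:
o(D) = -2 + D
N(S) = S² - 246*S (N(S) = (S² - 247*S) + S = S² - 246*S)
z = 718134 (z = -3*((-2 - 6) - 239370) = -3*(-8 - 239370) = -3*(-239378) = 718134)
√(N(-549) + 1/(z + √(-107684 + 2795))) = √(-549*(-246 - 549) + 1/(718134 + √(-107684 + 2795))) = √(-549*(-795) + 1/(718134 + √(-104889))) = √(436455 + 1/(718134 + I*√104889))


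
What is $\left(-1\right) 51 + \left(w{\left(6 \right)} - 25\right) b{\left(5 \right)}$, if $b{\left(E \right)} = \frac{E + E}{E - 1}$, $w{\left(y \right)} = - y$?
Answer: $- \frac{257}{2} \approx -128.5$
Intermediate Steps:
$b{\left(E \right)} = \frac{2 E}{-1 + E}$
$\left(-1\right) 51 + \left(w{\left(6 \right)} - 25\right) b{\left(5 \right)} = \left(-1\right) 51 + \left(\left(-1\right) 6 - 25\right) 2 \cdot 5 \frac{1}{-1 + 5} = -51 + \left(-6 - 25\right) 2 \cdot 5 \cdot \frac{1}{4} = -51 - 31 \cdot 2 \cdot 5 \cdot \frac{1}{4} = -51 - \frac{155}{2} = - \frac{257}{2}$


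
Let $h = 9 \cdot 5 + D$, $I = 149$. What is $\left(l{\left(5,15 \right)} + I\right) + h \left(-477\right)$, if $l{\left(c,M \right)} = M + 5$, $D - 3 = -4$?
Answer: $-20819$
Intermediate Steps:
$D = -1$ ($D = 3 - 4 = -1$)
$h = 44$ ($h = 9 \cdot 5 - 1 = 45 - 1 = 44$)
$l{\left(c,M \right)} = 5 + M$
$\left(l{\left(5,15 \right)} + I\right) + h \left(-477\right) = \left(\left(5 + 15\right) + 149\right) + 44 \left(-477\right) = \left(20 + 149\right) - 20988 = 169 - 20988 = -20819$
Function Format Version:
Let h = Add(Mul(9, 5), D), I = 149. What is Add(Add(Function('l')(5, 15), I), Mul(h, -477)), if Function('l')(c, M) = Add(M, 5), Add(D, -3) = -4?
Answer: -20819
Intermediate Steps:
D = -1 (D = Add(3, -4) = -1)
h = 44 (h = Add(Mul(9, 5), -1) = Add(45, -1) = 44)
Function('l')(c, M) = Add(5, M)
Add(Add(Function('l')(5, 15), I), Mul(h, -477)) = Add(Add(Add(5, 15), 149), Mul(44, -477)) = Add(Add(20, 149), -20988) = Add(169, -20988) = -20819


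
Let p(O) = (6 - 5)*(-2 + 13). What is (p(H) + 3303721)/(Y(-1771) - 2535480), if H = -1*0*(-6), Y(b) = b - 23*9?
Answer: -1651866/1268729 ≈ -1.3020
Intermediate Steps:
Y(b) = -207 + b (Y(b) = b - 207 = -207 + b)
H = 0 (H = 0*(-6) = 0)
p(O) = 11 (p(O) = 1*11 = 11)
(p(H) + 3303721)/(Y(-1771) - 2535480) = (11 + 3303721)/((-207 - 1771) - 2535480) = 3303732/(-1978 - 2535480) = 3303732/(-2537458) = 3303732*(-1/2537458) = -1651866/1268729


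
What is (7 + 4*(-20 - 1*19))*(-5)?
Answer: 745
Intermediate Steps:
(7 + 4*(-20 - 1*19))*(-5) = (7 + 4*(-20 - 19))*(-5) = (7 + 4*(-39))*(-5) = (7 - 156)*(-5) = -149*(-5) = 745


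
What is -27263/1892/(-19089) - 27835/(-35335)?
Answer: 201252599617/255234513996 ≈ 0.78850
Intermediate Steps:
-27263/1892/(-19089) - 27835/(-35335) = -27263*1/1892*(-1/19089) - 27835*(-1/35335) = -27263/1892*(-1/19089) + 5567/7067 = 27263/36116388 + 5567/7067 = 201252599617/255234513996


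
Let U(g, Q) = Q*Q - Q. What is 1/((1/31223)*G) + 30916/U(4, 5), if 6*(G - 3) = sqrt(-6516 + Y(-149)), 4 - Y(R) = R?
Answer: 7616027/3715 - 62446*I*sqrt(707)/743 ≈ 2050.1 - 2234.7*I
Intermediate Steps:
Y(R) = 4 - R
U(g, Q) = Q**2 - Q
G = 3 + I*sqrt(707)/2 (G = 3 + sqrt(-6516 + (4 - 1*(-149)))/6 = 3 + sqrt(-6516 + (4 + 149))/6 = 3 + sqrt(-6516 + 153)/6 = 3 + sqrt(-6363)/6 = 3 + (3*I*sqrt(707))/6 = 3 + I*sqrt(707)/2 ≈ 3.0 + 13.295*I)
1/((1/31223)*G) + 30916/U(4, 5) = 1/((1/31223)*(3 + I*sqrt(707)/2)) + 30916/((5*(-1 + 5))) = 1/((1/31223)*(3 + I*sqrt(707)/2)) + 30916/((5*4)) = 31223/(3 + I*sqrt(707)/2) + 30916/20 = 31223/(3 + I*sqrt(707)/2) + 30916*(1/20) = 31223/(3 + I*sqrt(707)/2) + 7729/5 = 7729/5 + 31223/(3 + I*sqrt(707)/2)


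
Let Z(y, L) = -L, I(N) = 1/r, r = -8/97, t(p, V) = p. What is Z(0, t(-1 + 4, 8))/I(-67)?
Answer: 24/97 ≈ 0.24742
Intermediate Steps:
r = -8/97 (r = -8*1/97 = -8/97 ≈ -0.082474)
I(N) = -97/8 (I(N) = 1/(-8/97) = -97/8)
Z(0, t(-1 + 4, 8))/I(-67) = (-(-1 + 4))/(-97/8) = -1*3*(-8/97) = -3*(-8/97) = 24/97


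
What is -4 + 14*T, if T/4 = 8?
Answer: 444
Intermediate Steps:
T = 32 (T = 4*8 = 32)
-4 + 14*T = -4 + 14*32 = -4 + 448 = 444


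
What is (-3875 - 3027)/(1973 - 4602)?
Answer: 6902/2629 ≈ 2.6253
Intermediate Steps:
(-3875 - 3027)/(1973 - 4602) = -6902/(-2629) = -6902*(-1/2629) = 6902/2629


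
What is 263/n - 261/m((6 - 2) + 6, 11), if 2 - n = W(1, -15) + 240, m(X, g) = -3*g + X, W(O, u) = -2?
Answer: 55547/5428 ≈ 10.233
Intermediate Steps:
m(X, g) = X - 3*g
n = -236 (n = 2 - (-2 + 240) = 2 - 1*238 = 2 - 238 = -236)
263/n - 261/m((6 - 2) + 6, 11) = 263/(-236) - 261/(((6 - 2) + 6) - 3*11) = 263*(-1/236) - 261/((4 + 6) - 33) = -263/236 - 261/(10 - 33) = -263/236 - 261/(-23) = -263/236 - 261*(-1/23) = -263/236 + 261/23 = 55547/5428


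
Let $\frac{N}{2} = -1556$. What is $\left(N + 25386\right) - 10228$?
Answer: $12046$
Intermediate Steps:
$N = -3112$ ($N = 2 \left(-1556\right) = -3112$)
$\left(N + 25386\right) - 10228 = \left(-3112 + 25386\right) - 10228 = 22274 - 10228 = 12046$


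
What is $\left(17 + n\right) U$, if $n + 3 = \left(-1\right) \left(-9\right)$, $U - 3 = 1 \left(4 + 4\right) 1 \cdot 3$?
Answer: $621$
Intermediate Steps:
$U = 27$ ($U = 3 + 1 \left(4 + 4\right) 1 \cdot 3 = 3 + 1 \cdot 8 \cdot 1 \cdot 3 = 3 + 8 \cdot 1 \cdot 3 = 3 + 8 \cdot 3 = 3 + 24 = 27$)
$n = 6$ ($n = -3 - -9 = -3 + 9 = 6$)
$\left(17 + n\right) U = \left(17 + 6\right) 27 = 23 \cdot 27 = 621$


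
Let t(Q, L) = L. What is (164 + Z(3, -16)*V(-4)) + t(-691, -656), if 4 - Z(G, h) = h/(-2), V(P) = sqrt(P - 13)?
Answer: -492 - 4*I*sqrt(17) ≈ -492.0 - 16.492*I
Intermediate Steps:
V(P) = sqrt(-13 + P)
Z(G, h) = 4 + h/2 (Z(G, h) = 4 - h/(-2) = 4 - h*(-1)/2 = 4 - (-1)*h/2 = 4 + h/2)
(164 + Z(3, -16)*V(-4)) + t(-691, -656) = (164 + (4 + (1/2)*(-16))*sqrt(-13 - 4)) - 656 = (164 + (4 - 8)*sqrt(-17)) - 656 = (164 - 4*I*sqrt(17)) - 656 = -492 - 4*I*sqrt(17)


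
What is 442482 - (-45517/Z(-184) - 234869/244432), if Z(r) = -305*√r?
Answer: 108156995093/244432 + 1979*I*√46/1220 ≈ 4.4248e+5 + 11.002*I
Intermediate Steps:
442482 - (-45517/Z(-184) - 234869/244432) = 442482 - (-45517*I*√46/28060 - 234869/244432) = 442482 - (-1979*I*√46/1220 - 234869/244432) = 442482 - (-234869/244432 - 1979*I*√46/1220) = 442482 + (234869/244432 + 1979*I*√46/1220) = 108156995093/244432 + 1979*I*√46/1220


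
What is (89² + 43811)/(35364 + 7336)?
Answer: 12933/10675 ≈ 1.2115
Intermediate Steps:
(89² + 43811)/(35364 + 7336) = (7921 + 43811)/42700 = 51732*(1/42700) = 12933/10675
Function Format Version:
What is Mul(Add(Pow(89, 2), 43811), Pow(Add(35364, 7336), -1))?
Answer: Rational(12933, 10675) ≈ 1.2115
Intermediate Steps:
Mul(Add(Pow(89, 2), 43811), Pow(Add(35364, 7336), -1)) = Mul(Add(7921, 43811), Pow(42700, -1)) = Mul(51732, Rational(1, 42700)) = Rational(12933, 10675)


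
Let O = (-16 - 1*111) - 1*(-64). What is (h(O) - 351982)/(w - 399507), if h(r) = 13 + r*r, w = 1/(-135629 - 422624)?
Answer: 24284005500/27878247659 ≈ 0.87107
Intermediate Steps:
O = -63 (O = (-16 - 111) + 64 = -127 + 64 = -63)
w = -1/558253 (w = 1/(-558253) = -1/558253 ≈ -1.7913e-6)
h(r) = 13 + r**2
(h(O) - 351982)/(w - 399507) = ((13 + (-63)**2) - 351982)/(-1/558253 - 399507) = ((13 + 3969) - 351982)/(-223025981272/558253) = (3982 - 351982)*(-558253/223025981272) = -348000*(-558253/223025981272) = 24284005500/27878247659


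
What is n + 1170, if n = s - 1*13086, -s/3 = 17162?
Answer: -63402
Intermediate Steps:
s = -51486 (s = -3*17162 = -51486)
n = -64572 (n = -51486 - 1*13086 = -51486 - 13086 = -64572)
n + 1170 = -64572 + 1170 = -63402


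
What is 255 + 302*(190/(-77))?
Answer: -37745/77 ≈ -490.19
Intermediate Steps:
255 + 302*(190/(-77)) = 255 + 302*(190*(-1/77)) = 255 + 302*(-190/77) = 255 - 57380/77 = -37745/77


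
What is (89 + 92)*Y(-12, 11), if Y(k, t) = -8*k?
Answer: 17376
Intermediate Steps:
(89 + 92)*Y(-12, 11) = (89 + 92)*(-8*(-12)) = 181*96 = 17376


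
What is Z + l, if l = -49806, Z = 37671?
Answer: -12135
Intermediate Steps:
Z + l = 37671 - 49806 = -12135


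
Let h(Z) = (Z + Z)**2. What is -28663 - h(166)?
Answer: -138887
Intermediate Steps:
h(Z) = 4*Z**2 (h(Z) = (2*Z)**2 = 4*Z**2)
-28663 - h(166) = -28663 - 4*166**2 = -28663 - 4*27556 = -28663 - 1*110224 = -28663 - 110224 = -138887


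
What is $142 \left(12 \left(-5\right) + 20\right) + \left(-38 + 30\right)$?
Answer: $-5688$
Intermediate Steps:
$142 \left(12 \left(-5\right) + 20\right) + \left(-38 + 30\right) = 142 \left(-60 + 20\right) - 8 = 142 \left(-40\right) - 8 = -5680 - 8 = -5688$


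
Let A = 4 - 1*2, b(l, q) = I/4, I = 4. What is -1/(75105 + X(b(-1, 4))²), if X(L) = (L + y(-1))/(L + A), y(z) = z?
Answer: -1/75105 ≈ -1.3315e-5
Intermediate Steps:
b(l, q) = 1 (b(l, q) = 4/4 = 4*(¼) = 1)
A = 2 (A = 4 - 2 = 2)
X(L) = (-1 + L)/(2 + L) (X(L) = (L - 1)/(L + 2) = (-1 + L)/(2 + L))
-1/(75105 + X(b(-1, 4))²) = -1/(75105 + ((-1 + 1)/(2 + 1))²) = -1/(75105 + (0/3)²) = -1/(75105 + ((⅓)*0)²) = -1/(75105 + 0²) = -1/(75105 + 0) = -1/75105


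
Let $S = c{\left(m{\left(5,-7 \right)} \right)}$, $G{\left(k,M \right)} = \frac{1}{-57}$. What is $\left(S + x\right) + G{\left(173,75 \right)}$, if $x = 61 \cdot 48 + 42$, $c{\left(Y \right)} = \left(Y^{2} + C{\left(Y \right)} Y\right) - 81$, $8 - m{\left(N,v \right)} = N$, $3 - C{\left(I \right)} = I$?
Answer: $\frac{165185}{57} \approx 2898.0$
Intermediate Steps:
$C{\left(I \right)} = 3 - I$
$m{\left(N,v \right)} = 8 - N$
$G{\left(k,M \right)} = - \frac{1}{57}$
$c{\left(Y \right)} = -81 + Y^{2} + Y \left(3 - Y\right)$ ($c{\left(Y \right)} = \left(Y^{2} + \left(3 - Y\right) Y\right) - 81 = \left(Y^{2} + Y \left(3 - Y\right)\right) - 81 = -81 + Y^{2} + Y \left(3 - Y\right)$)
$x = 2970$ ($x = 2928 + 42 = 2970$)
$S = -72$ ($S = -81 + 3 \left(8 - 5\right) = -81 + 3 \cdot 3 = -81 + 9 = -72$)
$\left(S + x\right) + G{\left(173,75 \right)} = \left(-72 + 2970\right) - \frac{1}{57} = 2898 - \frac{1}{57} = \frac{165185}{57}$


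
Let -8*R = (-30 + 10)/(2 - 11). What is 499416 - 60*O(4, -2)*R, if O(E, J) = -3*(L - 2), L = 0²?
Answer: 499516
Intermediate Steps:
L = 0
O(E, J) = 6 (O(E, J) = -3*(0 - 2) = -3*(-2) = 6)
R = -5/18 (R = -(-30 + 10)/(8*(2 - 11)) = -(-5)/(2*(-9)) = -(-5)*(-1)/(2*9) = -⅛*20/9 = -5/18 ≈ -0.27778)
499416 - 60*O(4, -2)*R = 499416 - 60*6*(-5)/18 = 499416 - 360*(-5)/18 = 499416 - 1*(-100) = 499416 + 100 = 499516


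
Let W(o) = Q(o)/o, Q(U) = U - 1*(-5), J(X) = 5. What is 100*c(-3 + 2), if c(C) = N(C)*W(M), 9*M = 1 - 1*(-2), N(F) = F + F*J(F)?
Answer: -9600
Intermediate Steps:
Q(U) = 5 + U (Q(U) = U + 5 = 5 + U)
N(F) = 6*F (N(F) = F + F*5 = F + 5*F = 6*F)
M = ⅓ (M = (1 - 1*(-2))/9 = (1 + 2)/9 = (⅑)*3 = ⅓ ≈ 0.33333)
W(o) = (5 + o)/o
c(C) = 96*C (c(C) = (6*C)*((5 + ⅓)/(⅓)) = (6*C)*(3*(16/3)) = (6*C)*16 = 96*C)
100*c(-3 + 2) = 100*(96*(-3 + 2)) = 100*(96*(-1)) = 100*(-96) = -9600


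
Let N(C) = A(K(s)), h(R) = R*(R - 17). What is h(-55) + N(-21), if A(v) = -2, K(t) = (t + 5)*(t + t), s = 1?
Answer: 3958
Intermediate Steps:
h(R) = R*(-17 + R)
K(t) = 2*t*(5 + t) (K(t) = (5 + t)*(2*t) = 2*t*(5 + t))
N(C) = -2
h(-55) + N(-21) = -55*(-17 - 55) - 2 = -55*(-72) - 2 = 3960 - 2 = 3958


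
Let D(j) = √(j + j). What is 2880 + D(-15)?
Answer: 2880 + I*√30 ≈ 2880.0 + 5.4772*I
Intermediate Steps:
D(j) = √2*√j (D(j) = √(2*j) = √2*√j)
2880 + D(-15) = 2880 + √2*√(-15) = 2880 + √2*(I*√15) = 2880 + I*√30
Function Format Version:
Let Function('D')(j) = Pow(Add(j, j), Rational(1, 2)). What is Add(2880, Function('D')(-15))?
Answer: Add(2880, Mul(I, Pow(30, Rational(1, 2)))) ≈ Add(2880.0, Mul(5.4772, I))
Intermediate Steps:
Function('D')(j) = Mul(Pow(2, Rational(1, 2)), Pow(j, Rational(1, 2))) (Function('D')(j) = Pow(Mul(2, j), Rational(1, 2)) = Mul(Pow(2, Rational(1, 2)), Pow(j, Rational(1, 2))))
Add(2880, Function('D')(-15)) = Add(2880, Mul(Pow(2, Rational(1, 2)), Pow(-15, Rational(1, 2)))) = Add(2880, Mul(Pow(2, Rational(1, 2)), Mul(I, Pow(15, Rational(1, 2))))) = Add(2880, Mul(I, Pow(30, Rational(1, 2))))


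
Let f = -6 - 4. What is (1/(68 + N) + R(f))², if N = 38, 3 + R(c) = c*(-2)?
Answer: 3250809/11236 ≈ 289.32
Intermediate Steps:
f = -10
R(c) = -3 - 2*c (R(c) = -3 + c*(-2) = -3 - 2*c)
(1/(68 + N) + R(f))² = (1/(68 + 38) + (-3 - 2*(-10)))² = (1/106 + (-3 + 20))² = (1/106 + 17)² = (1803/106)² = 3250809/11236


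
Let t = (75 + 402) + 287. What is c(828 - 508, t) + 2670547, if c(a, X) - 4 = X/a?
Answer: 213644271/80 ≈ 2.6706e+6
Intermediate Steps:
t = 764 (t = 477 + 287 = 764)
c(a, X) = 4 + X/a
c(828 - 508, t) + 2670547 = (4 + 764/(828 - 508)) + 2670547 = (4 + 764/320) + 2670547 = (4 + 764*(1/320)) + 2670547 = (4 + 191/80) + 2670547 = 511/80 + 2670547 = 213644271/80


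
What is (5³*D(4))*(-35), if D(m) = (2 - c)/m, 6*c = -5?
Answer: -74375/24 ≈ -3099.0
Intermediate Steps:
c = -⅚ (c = (⅙)*(-5) = -⅚ ≈ -0.83333)
D(m) = 17/(6*m) (D(m) = (2 - 1*(-⅚))/m = (2 + ⅚)/m = 17/(6*m))
(5³*D(4))*(-35) = (5³*((17/6)/4))*(-35) = (125*((17/6)*(¼)))*(-35) = (125*(17/24))*(-35) = (2125/24)*(-35) = -74375/24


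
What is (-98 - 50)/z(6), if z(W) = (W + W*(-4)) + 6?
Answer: 37/3 ≈ 12.333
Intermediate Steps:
z(W) = 6 - 3*W (z(W) = (W - 4*W) + 6 = -3*W + 6 = 6 - 3*W)
(-98 - 50)/z(6) = (-98 - 50)/(6 - 3*6) = -148/(6 - 18) = -148/(-12) = -1/12*(-148) = 37/3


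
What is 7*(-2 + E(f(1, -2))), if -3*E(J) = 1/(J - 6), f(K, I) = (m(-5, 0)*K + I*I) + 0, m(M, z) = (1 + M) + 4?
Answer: -77/6 ≈ -12.833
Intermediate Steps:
m(M, z) = 5 + M
f(K, I) = I² (f(K, I) = ((5 - 5)*K + I*I) + 0 = (0*K + I²) + 0 = (0 + I²) + 0 = I² + 0 = I²)
E(J) = -1/(3*(-6 + J)) (E(J) = -1/(3*(J - 6)) = -1/(3*(-6 + J)))
7*(-2 + E(f(1, -2))) = 7*(-2 - 1/(-18 + 3*(-2)²)) = 7*(-2 - 1/(-18 + 3*4)) = 7*(-2 - 1/(-18 + 12)) = 7*(-2 - 1/(-6)) = 7*(-2 - 1*(-⅙)) = 7*(-2 + ⅙) = 7*(-11/6) = -77/6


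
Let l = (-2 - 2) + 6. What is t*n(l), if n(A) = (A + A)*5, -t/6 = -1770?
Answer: 212400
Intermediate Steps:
t = 10620 (t = -6*(-1770) = 10620)
l = 2 (l = -4 + 6 = 2)
n(A) = 10*A (n(A) = (2*A)*5 = 10*A)
t*n(l) = 10620*(10*2) = 10620*20 = 212400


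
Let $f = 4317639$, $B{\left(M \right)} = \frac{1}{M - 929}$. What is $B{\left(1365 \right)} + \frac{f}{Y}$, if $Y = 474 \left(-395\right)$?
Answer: $- \frac{313717229}{13605380} \approx -23.058$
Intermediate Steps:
$B{\left(M \right)} = \frac{1}{-929 + M}$
$Y = -187230$
$B{\left(1365 \right)} + \frac{f}{Y} = \frac{1}{-929 + 1365} + \frac{4317639}{-187230} = \frac{1}{436} + 4317639 \left(- \frac{1}{187230}\right) = \frac{1}{436} - \frac{1439213}{62410} = - \frac{313717229}{13605380}$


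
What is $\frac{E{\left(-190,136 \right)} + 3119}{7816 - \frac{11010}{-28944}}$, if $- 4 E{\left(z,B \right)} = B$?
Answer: $\frac{14882040}{37706219} \approx 0.39468$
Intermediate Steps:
$E{\left(z,B \right)} = - \frac{B}{4}$
$\frac{E{\left(-190,136 \right)} + 3119}{7816 - \frac{11010}{-28944}} = \frac{\left(- \frac{1}{4}\right) 136 + 3119}{7816 - \frac{11010}{-28944}} = \frac{-34 + 3119}{7816 - - \frac{1835}{4824}} = \frac{3085}{7816 + \frac{1835}{4824}} = \frac{3085}{\frac{37706219}{4824}} = 3085 \cdot \frac{4824}{37706219} = \frac{14882040}{37706219}$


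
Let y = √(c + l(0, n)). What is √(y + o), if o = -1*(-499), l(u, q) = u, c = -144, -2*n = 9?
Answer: √(499 + 12*I) ≈ 22.34 + 0.2686*I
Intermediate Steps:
n = -9/2 (n = -½*9 = -9/2 ≈ -4.5000)
y = 12*I (y = √(-144 + 0) = √(-144) = 12*I ≈ 12.0*I)
o = 499
√(y + o) = √(12*I + 499) = √(499 + 12*I)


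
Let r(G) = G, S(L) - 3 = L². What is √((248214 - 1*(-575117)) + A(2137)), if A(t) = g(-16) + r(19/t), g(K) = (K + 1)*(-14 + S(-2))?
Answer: √3760442038887/2137 ≈ 907.43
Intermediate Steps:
S(L) = 3 + L²
g(K) = -7 - 7*K (g(K) = (K + 1)*(-14 + (3 + (-2)²)) = (1 + K)*(-14 + (3 + 4)) = (1 + K)*(-14 + 7) = (1 + K)*(-7) = -7 - 7*K)
A(t) = 105 + 19/t (A(t) = (-7 - 7*(-16)) + 19/t = (-7 + 112) + 19/t = 105 + 19/t)
√((248214 - 1*(-575117)) + A(2137)) = √((248214 - 1*(-575117)) + (105 + 19/2137)) = √((248214 + 575117) + (105 + 19*(1/2137))) = √(823331 + (105 + 19/2137)) = √(823331 + 224404/2137) = √(1759682751/2137) = √3760442038887/2137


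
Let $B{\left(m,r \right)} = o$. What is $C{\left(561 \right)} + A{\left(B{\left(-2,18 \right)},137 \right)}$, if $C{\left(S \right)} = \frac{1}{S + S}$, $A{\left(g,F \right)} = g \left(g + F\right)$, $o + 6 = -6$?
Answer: $- \frac{1682999}{1122} \approx -1500.0$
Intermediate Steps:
$o = -12$ ($o = -6 - 6 = -12$)
$B{\left(m,r \right)} = -12$
$A{\left(g,F \right)} = g \left(F + g\right)$
$C{\left(S \right)} = \frac{1}{2 S}$
$C{\left(561 \right)} + A{\left(B{\left(-2,18 \right)},137 \right)} = \frac{1}{2 \cdot 561} - 12 \left(137 - 12\right) = \frac{1}{2} \cdot \frac{1}{561} - 1500 = \frac{1}{1122} - 1500 = - \frac{1682999}{1122}$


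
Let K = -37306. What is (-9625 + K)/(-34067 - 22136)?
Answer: 46931/56203 ≈ 0.83503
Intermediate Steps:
(-9625 + K)/(-34067 - 22136) = (-9625 - 37306)/(-34067 - 22136) = -46931/(-56203) = -46931*(-1/56203) = 46931/56203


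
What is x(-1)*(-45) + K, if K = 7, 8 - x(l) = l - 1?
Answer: -443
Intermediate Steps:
x(l) = 9 - l (x(l) = 8 - (l - 1) = 8 - (-1 + l) = 8 + (1 - l) = 9 - l)
x(-1)*(-45) + K = (9 - 1*(-1))*(-45) + 7 = (9 + 1)*(-45) + 7 = 10*(-45) + 7 = -450 + 7 = -443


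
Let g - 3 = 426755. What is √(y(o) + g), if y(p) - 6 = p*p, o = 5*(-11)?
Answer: √429789 ≈ 655.58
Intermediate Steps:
o = -55
y(p) = 6 + p² (y(p) = 6 + p*p = 6 + p²)
g = 426758 (g = 3 + 426755 = 426758)
√(y(o) + g) = √((6 + (-55)²) + 426758) = √((6 + 3025) + 426758) = √(3031 + 426758) = √429789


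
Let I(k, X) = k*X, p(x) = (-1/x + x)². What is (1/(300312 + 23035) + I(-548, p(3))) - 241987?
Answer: -715552360376/2910123 ≈ -2.4588e+5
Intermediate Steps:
p(x) = (x - 1/x)²
I(k, X) = X*k
(1/(300312 + 23035) + I(-548, p(3))) - 241987 = (1/(300312 + 23035) + ((-1 + 3²)²/3²)*(-548)) - 241987 = (1/323347 + ((-1 + 9)²/9)*(-548)) - 241987 = (1/323347 + ((⅑)*8²)*(-548)) - 241987 = (1/323347 + ((⅑)*64)*(-548)) - 241987 = (1/323347 + (64/9)*(-548)) - 241987 = (1/323347 - 35072/9) - 241987 = -11340425975/2910123 - 241987 = -715552360376/2910123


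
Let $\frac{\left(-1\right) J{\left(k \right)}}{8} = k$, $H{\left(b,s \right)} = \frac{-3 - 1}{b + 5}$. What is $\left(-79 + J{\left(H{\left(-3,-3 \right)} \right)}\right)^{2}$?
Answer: $3969$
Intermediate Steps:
$H{\left(b,s \right)} = - \frac{4}{5 + b}$
$J{\left(k \right)} = - 8 k$
$\left(-79 + J{\left(H{\left(-3,-3 \right)} \right)}\right)^{2} = \left(-79 - 8 \left(- \frac{4}{5 - 3}\right)\right)^{2} = \left(-79 - 8 \left(- \frac{4}{2}\right)\right)^{2} = \left(-79 - 8 \left(\left(-4\right) \frac{1}{2}\right)\right)^{2} = \left(-79 - -16\right)^{2} = \left(-79 + 16\right)^{2} = \left(-63\right)^{2} = 3969$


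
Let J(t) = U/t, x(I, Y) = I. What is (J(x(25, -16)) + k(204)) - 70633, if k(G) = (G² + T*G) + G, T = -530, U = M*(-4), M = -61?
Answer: -3423081/25 ≈ -1.3692e+5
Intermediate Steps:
U = 244 (U = -61*(-4) = 244)
J(t) = 244/t
k(G) = G² - 529*G (k(G) = (G² - 530*G) + G = G² - 529*G)
(J(x(25, -16)) + k(204)) - 70633 = (244/25 + 204*(-529 + 204)) - 70633 = (244*(1/25) + 204*(-325)) - 70633 = (244/25 - 66300) - 70633 = -1657256/25 - 70633 = -3423081/25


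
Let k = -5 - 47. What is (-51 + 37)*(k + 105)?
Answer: -742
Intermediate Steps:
k = -52
(-51 + 37)*(k + 105) = (-51 + 37)*(-52 + 105) = -14*53 = -742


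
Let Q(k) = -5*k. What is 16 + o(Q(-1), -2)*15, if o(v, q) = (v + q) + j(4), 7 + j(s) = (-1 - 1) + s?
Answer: -14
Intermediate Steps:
j(s) = -9 + s (j(s) = -7 + ((-1 - 1) + s) = -7 + (-2 + s) = -9 + s)
o(v, q) = -5 + q + v (o(v, q) = (v + q) + (-9 + 4) = (q + v) - 5 = -5 + q + v)
16 + o(Q(-1), -2)*15 = 16 + (-5 - 2 - 5*(-1))*15 = 16 + (-5 - 2 + 5)*15 = 16 - 2*15 = 16 - 30 = -14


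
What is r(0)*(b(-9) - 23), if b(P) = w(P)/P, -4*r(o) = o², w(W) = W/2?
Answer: 0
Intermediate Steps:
w(W) = W/2 (w(W) = W*(½) = W/2)
r(o) = -o²/4
b(P) = ½ (b(P) = (P/2)/P = ½)
r(0)*(b(-9) - 23) = (-¼*0²)*(½ - 23) = -¼*0*(-45/2) = 0*(-45/2) = 0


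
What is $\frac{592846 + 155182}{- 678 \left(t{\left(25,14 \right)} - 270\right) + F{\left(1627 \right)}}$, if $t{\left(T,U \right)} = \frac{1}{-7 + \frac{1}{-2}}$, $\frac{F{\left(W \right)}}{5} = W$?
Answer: $\frac{3740140}{956427} \approx 3.9105$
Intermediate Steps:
$F{\left(W \right)} = 5 W$
$t{\left(T,U \right)} = - \frac{2}{15}$ ($t{\left(T,U \right)} = \frac{1}{-7 - \frac{1}{2}} = \frac{1}{- \frac{15}{2}} = - \frac{2}{15}$)
$\frac{592846 + 155182}{- 678 \left(t{\left(25,14 \right)} - 270\right) + F{\left(1627 \right)}} = \frac{592846 + 155182}{- 678 \left(- \frac{2}{15} - 270\right) + 5 \cdot 1627} = \frac{748028}{\left(-678\right) \left(- \frac{4052}{15}\right) + 8135} = \frac{748028}{\frac{915752}{5} + 8135} = \frac{748028}{\frac{956427}{5}} = 748028 \cdot \frac{5}{956427} = \frac{3740140}{956427}$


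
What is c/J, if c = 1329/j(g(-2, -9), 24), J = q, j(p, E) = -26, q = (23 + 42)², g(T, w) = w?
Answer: -1329/109850 ≈ -0.012098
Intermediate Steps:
q = 4225 (q = 65² = 4225)
J = 4225
c = -1329/26 (c = 1329/(-26) = 1329*(-1/26) = -1329/26 ≈ -51.115)
c/J = -1329/26/4225 = -1329/26*1/4225 = -1329/109850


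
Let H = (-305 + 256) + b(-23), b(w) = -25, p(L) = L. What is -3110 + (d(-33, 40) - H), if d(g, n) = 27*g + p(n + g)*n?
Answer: -3647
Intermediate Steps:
d(g, n) = 27*g + n*(g + n) (d(g, n) = 27*g + (n + g)*n = 27*g + (g + n)*n = 27*g + n*(g + n))
H = -74 (H = (-305 + 256) - 25 = -49 - 25 = -74)
-3110 + (d(-33, 40) - H) = -3110 + ((27*(-33) + 40*(-33 + 40)) - 1*(-74)) = -3110 + ((-891 + 40*7) + 74) = -3110 + ((-891 + 280) + 74) = -3110 + (-611 + 74) = -3110 - 537 = -3647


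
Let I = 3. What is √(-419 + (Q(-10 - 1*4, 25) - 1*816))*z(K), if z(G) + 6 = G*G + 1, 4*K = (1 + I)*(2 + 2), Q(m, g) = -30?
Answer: 11*I*√1265 ≈ 391.24*I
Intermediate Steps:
K = 4 (K = ((1 + 3)*(2 + 2))/4 = (4*4)/4 = (¼)*16 = 4)
z(G) = -5 + G² (z(G) = -6 + (G*G + 1) = -6 + (G² + 1) = -6 + (1 + G²) = -5 + G²)
√(-419 + (Q(-10 - 1*4, 25) - 1*816))*z(K) = √(-419 + (-30 - 1*816))*(-5 + 4²) = √(-419 + (-30 - 816))*(-5 + 16) = √(-419 - 846)*11 = √(-1265)*11 = (I*√1265)*11 = 11*I*√1265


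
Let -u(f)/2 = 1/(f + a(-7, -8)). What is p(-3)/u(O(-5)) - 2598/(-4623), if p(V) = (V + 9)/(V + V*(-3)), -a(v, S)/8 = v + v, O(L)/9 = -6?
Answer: -43823/1541 ≈ -28.438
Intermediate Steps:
O(L) = -54 (O(L) = 9*(-6) = -54)
a(v, S) = -16*v (a(v, S) = -8*(v + v) = -16*v)
p(V) = -(9 + V)/(2*V) (p(V) = (9 + V)/(V - 3*V) = (9 + V)/((-2*V)) = (9 + V)*(-1/(2*V)) = -(9 + V)/(2*V))
u(f) = -2/(112 + f) (u(f) = -2/(f - 16*(-7)) = -2/(f + 112) = -2/(112 + f))
p(-3)/u(O(-5)) - 2598/(-4623) = ((½)*(-9 - 1*(-3))/(-3))/((-2/(112 - 54))) - 2598/(-4623) = ((½)*(-⅓)*(-9 + 3))/((-2/58)) - 2598*(-1/4623) = ((½)*(-⅓)*(-6))/((-2*1/58)) + 866/1541 = 1/(-1/29) + 866/1541 = 1*(-29) + 866/1541 = -29 + 866/1541 = -43823/1541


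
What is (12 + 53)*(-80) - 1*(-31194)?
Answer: 25994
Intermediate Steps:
(12 + 53)*(-80) - 1*(-31194) = 65*(-80) + 31194 = -5200 + 31194 = 25994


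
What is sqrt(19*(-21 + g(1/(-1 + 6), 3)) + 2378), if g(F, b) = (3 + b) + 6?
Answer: sqrt(2207) ≈ 46.979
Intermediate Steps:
g(F, b) = 9 + b
sqrt(19*(-21 + g(1/(-1 + 6), 3)) + 2378) = sqrt(19*(-21 + (9 + 3)) + 2378) = sqrt(19*(-21 + 12) + 2378) = sqrt(19*(-9) + 2378) = sqrt(-171 + 2378) = sqrt(2207)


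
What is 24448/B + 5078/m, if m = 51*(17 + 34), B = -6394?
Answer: -15560258/8315397 ≈ -1.8713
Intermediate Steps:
m = 2601 (m = 51*51 = 2601)
24448/B + 5078/m = 24448/(-6394) + 5078/2601 = 24448*(-1/6394) + 5078*(1/2601) = -12224/3197 + 5078/2601 = -15560258/8315397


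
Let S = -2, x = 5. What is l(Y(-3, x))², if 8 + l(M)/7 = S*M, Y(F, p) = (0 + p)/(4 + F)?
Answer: 15876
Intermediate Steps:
Y(F, p) = p/(4 + F)
l(M) = -56 - 14*M (l(M) = -56 + 7*(-2*M) = -56 - 14*M)
l(Y(-3, x))² = (-56 - 70/(4 - 3))² = (-56 - 70/1)² = (-56 - 70)² = (-126)² = 15876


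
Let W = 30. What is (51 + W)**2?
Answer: 6561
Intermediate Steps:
(51 + W)**2 = (51 + 30)**2 = 81**2 = 6561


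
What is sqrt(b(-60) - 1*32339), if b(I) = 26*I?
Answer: I*sqrt(33899) ≈ 184.12*I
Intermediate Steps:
sqrt(b(-60) - 1*32339) = sqrt(26*(-60) - 1*32339) = sqrt(-1560 - 32339) = sqrt(-33899) = I*sqrt(33899)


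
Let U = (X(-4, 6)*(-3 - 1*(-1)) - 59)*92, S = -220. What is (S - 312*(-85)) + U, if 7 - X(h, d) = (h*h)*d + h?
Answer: 36512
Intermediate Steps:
X(h, d) = 7 - h - d*h**2 (X(h, d) = 7 - ((h*h)*d + h) = 7 - (h**2*d + h) = 7 - (d*h**2 + h) = 7 - (h + d*h**2) = 7 + (-h - d*h**2) = 7 - h - d*h**2)
U = 10212 (U = ((7 - 1*(-4) - 1*6*(-4)**2)*(-3 - 1*(-1)) - 59)*92 = ((7 + 4 - 1*6*16)*(-3 + 1) - 59)*92 = ((7 + 4 - 96)*(-2) - 59)*92 = (-85*(-2) - 59)*92 = (170 - 59)*92 = 111*92 = 10212)
(S - 312*(-85)) + U = (-220 - 312*(-85)) + 10212 = (-220 + 26520) + 10212 = 26300 + 10212 = 36512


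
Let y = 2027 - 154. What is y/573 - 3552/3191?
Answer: 3941447/1828443 ≈ 2.1556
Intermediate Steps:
y = 1873
y/573 - 3552/3191 = 1873/573 - 3552/3191 = 3941447/1828443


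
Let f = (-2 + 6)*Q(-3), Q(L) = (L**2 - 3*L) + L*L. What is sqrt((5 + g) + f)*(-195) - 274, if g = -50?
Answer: -274 - 585*sqrt(7) ≈ -1821.8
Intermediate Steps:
Q(L) = -3*L + 2*L**2 (Q(L) = (L**2 - 3*L) + L**2 = -3*L + 2*L**2)
f = 108 (f = (-2 + 6)*(-3*(-3 + 2*(-3))) = 4*(-3*(-3 - 6)) = 4*(-3*(-9)) = 4*27 = 108)
sqrt((5 + g) + f)*(-195) - 274 = sqrt((5 - 50) + 108)*(-195) - 274 = sqrt(-45 + 108)*(-195) - 274 = sqrt(63)*(-195) - 274 = (3*sqrt(7))*(-195) - 274 = -585*sqrt(7) - 274 = -274 - 585*sqrt(7)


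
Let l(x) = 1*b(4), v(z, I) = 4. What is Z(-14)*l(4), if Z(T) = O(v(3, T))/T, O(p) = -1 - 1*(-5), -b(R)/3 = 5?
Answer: 30/7 ≈ 4.2857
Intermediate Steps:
b(R) = -15 (b(R) = -3*5 = -15)
l(x) = -15 (l(x) = 1*(-15) = -15)
O(p) = 4 (O(p) = -1 + 5 = 4)
Z(T) = 4/T
Z(-14)*l(4) = (4/(-14))*(-15) = (4*(-1/14))*(-15) = -2/7*(-15) = 30/7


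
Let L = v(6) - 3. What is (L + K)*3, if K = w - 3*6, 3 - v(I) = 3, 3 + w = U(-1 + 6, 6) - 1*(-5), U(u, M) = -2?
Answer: -63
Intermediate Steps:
w = 0 (w = -3 + (-2 - 1*(-5)) = -3 + (-2 + 5) = -3 + 3 = 0)
v(I) = 0 (v(I) = 3 - 1*3 = 3 - 3 = 0)
K = -18 (K = 0 - 3*6 = 0 - 18 = -18)
L = -3 (L = 0 - 3 = -3)
(L + K)*3 = (-3 - 18)*3 = -21*3 = -63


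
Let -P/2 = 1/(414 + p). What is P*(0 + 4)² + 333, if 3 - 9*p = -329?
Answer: 675513/2029 ≈ 332.93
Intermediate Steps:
p = 332/9 (p = ⅓ - ⅑*(-329) = ⅓ + 329/9 = 332/9 ≈ 36.889)
P = -9/2029 (P = -2/(414 + 332/9) = -2/4058/9 = -2*9/4058 = -9/2029 ≈ -0.0044357)
P*(0 + 4)² + 333 = -9*(0 + 4)²/2029 + 333 = -9/2029*4² + 333 = -9/2029*16 + 333 = -144/2029 + 333 = 675513/2029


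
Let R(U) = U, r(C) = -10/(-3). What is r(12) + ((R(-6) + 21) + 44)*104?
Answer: 18418/3 ≈ 6139.3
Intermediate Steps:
r(C) = 10/3 (r(C) = -10*(-1/3) = 10/3)
r(12) + ((R(-6) + 21) + 44)*104 = 10/3 + ((-6 + 21) + 44)*104 = 10/3 + (15 + 44)*104 = 10/3 + 59*104 = 10/3 + 6136 = 18418/3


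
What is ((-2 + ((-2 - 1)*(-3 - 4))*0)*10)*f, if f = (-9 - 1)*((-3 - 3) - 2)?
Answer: -1600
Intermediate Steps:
f = 80 (f = -10*(-6 - 2) = -10*(-8) = 80)
((-2 + ((-2 - 1)*(-3 - 4))*0)*10)*f = ((-2 + ((-2 - 1)*(-3 - 4))*0)*10)*80 = ((-2 - 3*(-7)*0)*10)*80 = ((-2 + 21*0)*10)*80 = ((-2 + 0)*10)*80 = -2*10*80 = -20*80 = -1600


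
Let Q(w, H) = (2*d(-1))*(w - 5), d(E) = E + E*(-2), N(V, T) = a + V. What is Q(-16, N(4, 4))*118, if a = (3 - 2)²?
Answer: -4956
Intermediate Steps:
a = 1 (a = 1² = 1)
N(V, T) = 1 + V
d(E) = -E (d(E) = E - 2*E = -E)
Q(w, H) = -10 + 2*w (Q(w, H) = (2*(-1*(-1)))*(w - 5) = (2*1)*(-5 + w) = 2*(-5 + w) = -10 + 2*w)
Q(-16, N(4, 4))*118 = (-10 + 2*(-16))*118 = (-10 - 32)*118 = -42*118 = -4956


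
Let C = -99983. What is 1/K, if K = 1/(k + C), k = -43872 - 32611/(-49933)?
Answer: -7183079104/49933 ≈ -1.4385e+5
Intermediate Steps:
k = -2190627965/49933 (k = -43872 - 32611*(-1)/49933 = -43872 - 1*(-32611/49933) = -43872 + 32611/49933 = -2190627965/49933 ≈ -43871.)
K = -49933/7183079104 (K = 1/(-2190627965/49933 - 99983) = 1/(-7183079104/49933) = -49933/7183079104 ≈ -6.9515e-6)
1/K = 1/(-49933/7183079104) = -7183079104/49933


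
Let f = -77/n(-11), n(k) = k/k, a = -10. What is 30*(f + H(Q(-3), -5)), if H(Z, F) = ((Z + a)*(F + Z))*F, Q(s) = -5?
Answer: -24810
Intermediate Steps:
n(k) = 1
H(Z, F) = F*(-10 + Z)*(F + Z) (H(Z, F) = ((Z - 10)*(F + Z))*F = ((-10 + Z)*(F + Z))*F = F*(-10 + Z)*(F + Z))
f = -77 (f = -77/1 = -77*1 = -77)
30*(f + H(Q(-3), -5)) = 30*(-77 - 5*((-5)**2 - 10*(-5) - 10*(-5) - 5*(-5))) = 30*(-77 - 5*(25 + 50 + 50 + 25)) = 30*(-77 - 5*150) = 30*(-77 - 750) = 30*(-827) = -24810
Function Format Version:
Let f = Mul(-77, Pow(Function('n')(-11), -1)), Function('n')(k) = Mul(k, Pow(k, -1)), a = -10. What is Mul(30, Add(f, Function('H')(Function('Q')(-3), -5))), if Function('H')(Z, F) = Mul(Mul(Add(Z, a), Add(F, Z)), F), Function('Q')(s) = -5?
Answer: -24810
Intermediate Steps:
Function('n')(k) = 1
Function('H')(Z, F) = Mul(F, Add(-10, Z), Add(F, Z)) (Function('H')(Z, F) = Mul(Mul(Add(Z, -10), Add(F, Z)), F) = Mul(Mul(Add(-10, Z), Add(F, Z)), F) = Mul(F, Add(-10, Z), Add(F, Z)))
f = -77 (f = Mul(-77, Pow(1, -1)) = Mul(-77, 1) = -77)
Mul(30, Add(f, Function('H')(Function('Q')(-3), -5))) = Mul(30, Add(-77, Mul(-5, Add(Pow(-5, 2), Mul(-10, -5), Mul(-10, -5), Mul(-5, -5))))) = Mul(30, Add(-77, Mul(-5, Add(25, 50, 50, 25)))) = Mul(30, Add(-77, Mul(-5, 150))) = Mul(30, Add(-77, -750)) = Mul(30, -827) = -24810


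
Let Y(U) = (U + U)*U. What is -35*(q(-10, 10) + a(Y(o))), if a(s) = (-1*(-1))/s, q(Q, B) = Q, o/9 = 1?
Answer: 56665/162 ≈ 349.78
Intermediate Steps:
o = 9 (o = 9*1 = 9)
Y(U) = 2*U² (Y(U) = (2*U)*U = 2*U²)
a(s) = 1/s
-35*(q(-10, 10) + a(Y(o))) = -35*(-10 + 1/(2*9²)) = -35*(-10 + 1/(2*81)) = -35*(-10 + 1/162) = -35*(-1619/162) = 56665/162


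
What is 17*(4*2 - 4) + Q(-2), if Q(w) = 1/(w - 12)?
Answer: 951/14 ≈ 67.929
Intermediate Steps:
Q(w) = 1/(-12 + w)
17*(4*2 - 4) + Q(-2) = 17*(4*2 - 4) + 1/(-12 - 2) = 17*(8 - 4) + 1/(-14) = 17*4 - 1/14 = 68 - 1/14 = 951/14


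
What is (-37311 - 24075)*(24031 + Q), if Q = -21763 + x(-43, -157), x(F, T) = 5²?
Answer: -140758098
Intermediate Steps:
x(F, T) = 25
Q = -21738 (Q = -21763 + 25 = -21738)
(-37311 - 24075)*(24031 + Q) = (-37311 - 24075)*(24031 - 21738) = -61386*2293 = -140758098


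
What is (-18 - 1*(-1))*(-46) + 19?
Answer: 801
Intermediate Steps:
(-18 - 1*(-1))*(-46) + 19 = (-18 + 1)*(-46) + 19 = -17*(-46) + 19 = 782 + 19 = 801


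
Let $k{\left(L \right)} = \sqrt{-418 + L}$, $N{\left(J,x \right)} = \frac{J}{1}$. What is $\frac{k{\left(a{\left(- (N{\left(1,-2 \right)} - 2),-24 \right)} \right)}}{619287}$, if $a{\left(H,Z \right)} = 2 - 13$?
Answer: $\frac{i \sqrt{429}}{619287} \approx 3.3445 \cdot 10^{-5} i$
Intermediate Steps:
$N{\left(J,x \right)} = J$ ($N{\left(J,x \right)} = J 1 = J$)
$a{\left(H,Z \right)} = -11$
$\frac{k{\left(a{\left(- (N{\left(1,-2 \right)} - 2),-24 \right)} \right)}}{619287} = \frac{\sqrt{-418 - 11}}{619287} = \sqrt{-429} \cdot \frac{1}{619287} = i \sqrt{429} \cdot \frac{1}{619287} = \frac{i \sqrt{429}}{619287}$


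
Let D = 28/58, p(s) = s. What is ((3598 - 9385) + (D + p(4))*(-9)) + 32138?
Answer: 763009/29 ≈ 26311.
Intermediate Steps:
D = 14/29 (D = 28*(1/58) = 14/29 ≈ 0.48276)
((3598 - 9385) + (D + p(4))*(-9)) + 32138 = ((3598 - 9385) + (14/29 + 4)*(-9)) + 32138 = (-5787 + (130/29)*(-9)) + 32138 = (-5787 - 1170/29) + 32138 = -168993/29 + 32138 = 763009/29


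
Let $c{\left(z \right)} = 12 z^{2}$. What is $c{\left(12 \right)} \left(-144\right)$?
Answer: $-248832$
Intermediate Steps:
$c{\left(12 \right)} \left(-144\right) = 12 \cdot 12^{2} \left(-144\right) = 12 \cdot 144 \left(-144\right) = 1728 \left(-144\right) = -248832$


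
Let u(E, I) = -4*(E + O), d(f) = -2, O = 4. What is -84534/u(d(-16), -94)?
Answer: 42267/4 ≈ 10567.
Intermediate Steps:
u(E, I) = -16 - 4*E (u(E, I) = -4*(E + 4) = -4*(4 + E) = -16 - 4*E)
-84534/u(d(-16), -94) = -84534/(-16 - 4*(-2)) = -84534/(-16 + 8) = -84534/(-8) = -84534*(-⅛) = 42267/4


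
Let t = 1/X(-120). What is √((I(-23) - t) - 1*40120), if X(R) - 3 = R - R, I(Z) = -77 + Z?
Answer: I*√361983/3 ≈ 200.55*I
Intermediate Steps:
X(R) = 3 (X(R) = 3 + (R - R) = 3 + 0 = 3)
t = ⅓ (t = 1/3 = ⅓ ≈ 0.33333)
√((I(-23) - t) - 1*40120) = √(((-77 - 23) - 1*⅓) - 1*40120) = √((-100 - ⅓) - 40120) = √(-301/3 - 40120) = √(-120661/3) = I*√361983/3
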